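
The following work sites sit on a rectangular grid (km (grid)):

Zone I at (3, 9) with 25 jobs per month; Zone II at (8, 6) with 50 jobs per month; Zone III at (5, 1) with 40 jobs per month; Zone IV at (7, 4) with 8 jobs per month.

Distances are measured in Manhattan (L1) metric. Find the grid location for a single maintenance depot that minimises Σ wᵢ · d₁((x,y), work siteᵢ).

Manhattan distance separates: Σwᵢ(|x−xᵢ|+|y−yᵢ|) = Σwᵢ|x−xᵢ| + Σwᵢ|y−yᵢ|, so x and y are optimised independently as 1-D weighted medians.
Total weight W = 123; half = 61.5.
x-coordinate, sorted with cumulative weight:
  x=3 (Zone I, w=25) cum 25
  x=5 (Zone III, w=40) cum 65  ← median
  x=7 (Zone IV, w=8) cum 73
  x=8 (Zone II, w=50) cum 123
⇒ x* = 5
y-coordinate, sorted with cumulative weight:
  y=1 (Zone III, w=40) cum 40
  y=4 (Zone IV, w=8) cum 48
  y=6 (Zone II, w=50) cum 98  ← median
  y=9 (Zone I, w=25) cum 123
⇒ y* = 6

(5, 6)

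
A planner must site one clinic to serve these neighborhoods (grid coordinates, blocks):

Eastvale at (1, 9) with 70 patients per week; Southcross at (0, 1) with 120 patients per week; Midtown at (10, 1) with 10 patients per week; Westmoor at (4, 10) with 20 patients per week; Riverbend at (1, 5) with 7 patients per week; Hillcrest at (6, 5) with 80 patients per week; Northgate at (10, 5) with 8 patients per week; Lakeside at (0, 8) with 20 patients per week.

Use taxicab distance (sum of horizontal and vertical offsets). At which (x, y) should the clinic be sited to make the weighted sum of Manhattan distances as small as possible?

(1, 5)

Manhattan distance separates: Σwᵢ(|x−xᵢ|+|y−yᵢ|) = Σwᵢ|x−xᵢ| + Σwᵢ|y−yᵢ|, so x and y are optimised independently as 1-D weighted medians.
Total weight W = 335; half = 167.5.
x-coordinate, sorted with cumulative weight:
  x=0 (Southcross, w=120) cum 120
  x=0 (Lakeside, w=20) cum 140
  x=1 (Eastvale, w=70) cum 210  ← median
  x=1 (Riverbend, w=7) cum 217
  x=4 (Westmoor, w=20) cum 237
  x=6 (Hillcrest, w=80) cum 317
  x=10 (Midtown, w=10) cum 327
  x=10 (Northgate, w=8) cum 335
⇒ x* = 1
y-coordinate, sorted with cumulative weight:
  y=1 (Southcross, w=120) cum 120
  y=1 (Midtown, w=10) cum 130
  y=5 (Riverbend, w=7) cum 137
  y=5 (Hillcrest, w=80) cum 217  ← median
  y=5 (Northgate, w=8) cum 225
  y=8 (Lakeside, w=20) cum 245
  y=9 (Eastvale, w=70) cum 315
  y=10 (Westmoor, w=20) cum 335
⇒ y* = 5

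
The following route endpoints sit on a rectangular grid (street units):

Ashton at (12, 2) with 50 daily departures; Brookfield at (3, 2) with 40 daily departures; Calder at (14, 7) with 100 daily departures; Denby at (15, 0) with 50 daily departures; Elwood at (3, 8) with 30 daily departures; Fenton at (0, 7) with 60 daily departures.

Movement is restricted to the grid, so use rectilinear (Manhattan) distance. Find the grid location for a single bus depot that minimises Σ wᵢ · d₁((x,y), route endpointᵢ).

Manhattan distance separates: Σwᵢ(|x−xᵢ|+|y−yᵢ|) = Σwᵢ|x−xᵢ| + Σwᵢ|y−yᵢ|, so x and y are optimised independently as 1-D weighted medians.
Total weight W = 330; half = 165.
x-coordinate, sorted with cumulative weight:
  x=0 (Fenton, w=60) cum 60
  x=3 (Brookfield, w=40) cum 100
  x=3 (Elwood, w=30) cum 130
  x=12 (Ashton, w=50) cum 180  ← median
  x=14 (Calder, w=100) cum 280
  x=15 (Denby, w=50) cum 330
⇒ x* = 12
y-coordinate, sorted with cumulative weight:
  y=0 (Denby, w=50) cum 50
  y=2 (Ashton, w=50) cum 100
  y=2 (Brookfield, w=40) cum 140
  y=7 (Calder, w=100) cum 240  ← median
  y=7 (Fenton, w=60) cum 300
  y=8 (Elwood, w=30) cum 330
⇒ y* = 7

(12, 7)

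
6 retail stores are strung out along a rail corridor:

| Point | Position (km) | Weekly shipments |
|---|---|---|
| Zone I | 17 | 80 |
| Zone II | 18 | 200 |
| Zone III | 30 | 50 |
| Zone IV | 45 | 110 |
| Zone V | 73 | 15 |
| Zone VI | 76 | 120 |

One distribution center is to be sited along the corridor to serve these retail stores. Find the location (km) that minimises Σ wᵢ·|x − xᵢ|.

For a sum of weighted absolute distances on a line, the optimum is the weighted median (not the mean). Total weight W = 575; half-weight = 287.5.
Sort by position and accumulate weight:
  km 17 (Zone I, w=80) → cum 80
  km 18 (Zone II, w=200) → cum 280
  km 30 (Zone III, w=50) → cum 330  ≥ 287.5 → median here
  km 45 (Zone IV, w=110) → cum 440
  km 73 (Zone V, w=15) → cum 455
  km 76 (Zone VI, w=120) → cum 575
Optimal location: km 30.

x = 30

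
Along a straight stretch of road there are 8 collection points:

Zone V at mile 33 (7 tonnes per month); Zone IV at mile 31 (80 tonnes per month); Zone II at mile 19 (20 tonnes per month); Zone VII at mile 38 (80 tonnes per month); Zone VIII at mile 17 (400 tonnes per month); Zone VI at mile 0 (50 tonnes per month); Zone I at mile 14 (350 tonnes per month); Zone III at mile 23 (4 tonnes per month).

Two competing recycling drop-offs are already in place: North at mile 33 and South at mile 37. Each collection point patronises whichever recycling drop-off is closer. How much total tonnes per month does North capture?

911

The indifferent point is the midpoint (33+37)/2 = 35; collection points left of it (closer to North at 33) go to North, those right go to South.
  Zone VI at 0 (w=50) → North
  Zone I at 14 (w=350) → North
  Zone VIII at 17 (w=400) → North
  Zone II at 19 (w=20) → North
  Zone III at 23 (w=4) → North
  Zone IV at 31 (w=80) → North
  Zone V at 33 (w=7) → North
  Zone VII at 38 (w=80) → South
North captures 911; South captures 80.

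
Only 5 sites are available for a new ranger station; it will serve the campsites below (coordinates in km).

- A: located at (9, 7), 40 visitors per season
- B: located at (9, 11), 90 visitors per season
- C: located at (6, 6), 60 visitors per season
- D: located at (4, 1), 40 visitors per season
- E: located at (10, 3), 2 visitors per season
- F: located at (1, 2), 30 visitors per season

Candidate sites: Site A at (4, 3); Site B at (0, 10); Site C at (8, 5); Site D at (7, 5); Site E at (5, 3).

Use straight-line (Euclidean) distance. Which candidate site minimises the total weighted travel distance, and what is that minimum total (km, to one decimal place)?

Site D, total 1175.7 km

Total weighted distance at each candidate:
  Site A (4, 3): total = 1508.4
  Site B (0, 10): total = 2287.4
  Site C (8, 5): total = 1231.5
  Site D (7, 5): total = 1175.7
  Site E (5, 3): total = 1444.1
Minimum is at Site D with total 1175.7 km.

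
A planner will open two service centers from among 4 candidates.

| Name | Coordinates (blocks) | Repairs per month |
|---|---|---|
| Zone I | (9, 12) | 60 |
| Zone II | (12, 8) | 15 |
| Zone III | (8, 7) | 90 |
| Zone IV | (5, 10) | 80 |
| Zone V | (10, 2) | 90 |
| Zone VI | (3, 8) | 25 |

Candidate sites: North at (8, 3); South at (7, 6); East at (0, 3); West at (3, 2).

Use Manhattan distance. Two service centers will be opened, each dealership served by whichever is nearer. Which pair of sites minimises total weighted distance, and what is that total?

Evaluate every pair (each demand assigned to the nearer of the two):
  {North, South}: total = 1665
  {South, East}: total = 2025
  {South, West}: total = 2025
  {North, West}: total = 2315
  {North, East}: total = 2365
  {East, West}: total = 3665
Best pair: {North, South} with total 1665.

{North, South}, total 1665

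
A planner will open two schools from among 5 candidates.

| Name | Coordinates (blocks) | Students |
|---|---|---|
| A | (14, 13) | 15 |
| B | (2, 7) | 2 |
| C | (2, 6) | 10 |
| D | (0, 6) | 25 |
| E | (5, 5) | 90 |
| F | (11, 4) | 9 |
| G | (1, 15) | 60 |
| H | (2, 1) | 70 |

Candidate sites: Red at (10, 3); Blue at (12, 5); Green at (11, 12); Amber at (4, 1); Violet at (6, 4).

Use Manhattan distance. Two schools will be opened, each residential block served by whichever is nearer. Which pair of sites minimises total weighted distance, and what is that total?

Evaluate every pair (each demand assigned to the nearer of the two):
  {Green, Amber}: total = 1813
  {Green, Violet}: total = 1829
  {Amber, Violet}: total = 1854
  {Blue, Violet}: total = 2072
  {Blue, Amber}: total = 2089
  {Red, Violet}: total = 2132
  {Red, Amber}: total = 2149
  {Red, Green}: total = 2647
  {Blue, Green}: total = 2927
  {Red, Blue}: total = 3217
Best pair: {Green, Amber} with total 1813.

{Green, Amber}, total 1813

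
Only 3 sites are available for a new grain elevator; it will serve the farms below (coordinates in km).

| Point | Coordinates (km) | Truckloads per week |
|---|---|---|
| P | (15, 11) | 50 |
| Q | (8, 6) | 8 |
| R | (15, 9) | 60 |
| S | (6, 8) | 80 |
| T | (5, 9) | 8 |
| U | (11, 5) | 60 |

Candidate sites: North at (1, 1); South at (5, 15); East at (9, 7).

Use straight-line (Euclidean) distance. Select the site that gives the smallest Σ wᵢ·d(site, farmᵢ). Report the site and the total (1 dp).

East, total 1209.8 km

Total weighted distance at each candidate:
  North (1, 1): total = 3302.5
  South (5, 15): total = 2627.5
  East (9, 7): total = 1209.8
Minimum is at East with total 1209.8 km.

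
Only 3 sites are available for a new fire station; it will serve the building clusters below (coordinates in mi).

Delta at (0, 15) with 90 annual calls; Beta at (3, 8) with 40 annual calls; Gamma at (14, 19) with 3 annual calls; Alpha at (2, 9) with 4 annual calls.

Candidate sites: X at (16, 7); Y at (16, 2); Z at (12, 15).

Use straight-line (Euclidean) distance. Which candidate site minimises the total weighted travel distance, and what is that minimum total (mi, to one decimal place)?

Total weighted distance at each candidate:
  X (16, 7): total = 2224.6
  Y (16, 2): total = 2542.1
  Z (12, 15): total = 1596.1
Minimum is at Z with total 1596.1 mi.

Z, total 1596.1 mi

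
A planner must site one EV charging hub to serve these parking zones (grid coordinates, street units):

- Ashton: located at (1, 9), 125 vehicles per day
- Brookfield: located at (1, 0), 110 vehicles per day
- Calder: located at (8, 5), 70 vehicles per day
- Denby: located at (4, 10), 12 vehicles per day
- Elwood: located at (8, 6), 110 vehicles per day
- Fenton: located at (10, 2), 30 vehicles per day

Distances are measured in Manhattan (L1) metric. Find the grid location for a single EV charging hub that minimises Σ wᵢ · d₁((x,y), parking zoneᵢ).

Manhattan distance separates: Σwᵢ(|x−xᵢ|+|y−yᵢ|) = Σwᵢ|x−xᵢ| + Σwᵢ|y−yᵢ|, so x and y are optimised independently as 1-D weighted medians.
Total weight W = 457; half = 228.5.
x-coordinate, sorted with cumulative weight:
  x=1 (Ashton, w=125) cum 125
  x=1 (Brookfield, w=110) cum 235  ← median
  x=4 (Denby, w=12) cum 247
  x=8 (Calder, w=70) cum 317
  x=8 (Elwood, w=110) cum 427
  x=10 (Fenton, w=30) cum 457
⇒ x* = 1
y-coordinate, sorted with cumulative weight:
  y=0 (Brookfield, w=110) cum 110
  y=2 (Fenton, w=30) cum 140
  y=5 (Calder, w=70) cum 210
  y=6 (Elwood, w=110) cum 320  ← median
  y=9 (Ashton, w=125) cum 445
  y=10 (Denby, w=12) cum 457
⇒ y* = 6

(1, 6)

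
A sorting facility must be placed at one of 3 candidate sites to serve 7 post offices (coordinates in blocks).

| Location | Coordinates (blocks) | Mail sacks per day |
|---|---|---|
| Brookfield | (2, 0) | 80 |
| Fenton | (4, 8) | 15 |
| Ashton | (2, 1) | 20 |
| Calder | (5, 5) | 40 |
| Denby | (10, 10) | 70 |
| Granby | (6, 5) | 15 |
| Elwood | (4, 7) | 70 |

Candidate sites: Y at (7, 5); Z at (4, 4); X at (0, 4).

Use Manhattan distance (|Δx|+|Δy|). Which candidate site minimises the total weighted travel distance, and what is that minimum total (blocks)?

Total weighted distance at each candidate:
  Y (7, 5): total = 2075
  Z (4, 4): total = 1815
  X (0, 4): total = 2655
Minimum is at Z with total 1815 blocks.

Z, total 1815 blocks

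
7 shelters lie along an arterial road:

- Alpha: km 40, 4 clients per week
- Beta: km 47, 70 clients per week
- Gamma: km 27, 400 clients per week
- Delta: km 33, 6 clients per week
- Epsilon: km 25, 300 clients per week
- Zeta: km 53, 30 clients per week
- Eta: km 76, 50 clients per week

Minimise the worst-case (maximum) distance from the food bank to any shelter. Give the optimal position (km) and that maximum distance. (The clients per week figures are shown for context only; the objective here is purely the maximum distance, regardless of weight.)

location 50.5, max distance 25.5

The 1-center on a line is the midpoint of the two extreme points: leftmost at 25, rightmost at 76.
Optimal location = (25 + 76)/2 = 50.5; maximum distance = (76 − 25)/2 = 25.5.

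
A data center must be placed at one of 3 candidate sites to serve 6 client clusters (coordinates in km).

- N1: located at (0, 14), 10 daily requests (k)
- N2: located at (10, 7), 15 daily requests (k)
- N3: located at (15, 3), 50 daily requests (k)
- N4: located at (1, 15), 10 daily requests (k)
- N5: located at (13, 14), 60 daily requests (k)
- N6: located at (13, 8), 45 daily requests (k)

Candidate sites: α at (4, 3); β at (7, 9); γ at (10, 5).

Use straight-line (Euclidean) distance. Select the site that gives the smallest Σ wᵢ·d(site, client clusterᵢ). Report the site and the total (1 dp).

Total weighted distance at each candidate:
  α (4, 3): total = 2215.0
  β (7, 9): total = 1467.3
  γ (10, 5): total = 1328.5
Minimum is at γ with total 1328.5 km.

γ, total 1328.5 km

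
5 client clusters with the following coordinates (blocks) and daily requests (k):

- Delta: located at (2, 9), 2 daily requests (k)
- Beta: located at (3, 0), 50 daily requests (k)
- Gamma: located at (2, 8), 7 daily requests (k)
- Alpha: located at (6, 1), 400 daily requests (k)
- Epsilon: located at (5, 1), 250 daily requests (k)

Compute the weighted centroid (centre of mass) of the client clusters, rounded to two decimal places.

The minimiser of Σwᵢ‖p−pᵢ‖² is the weighted centroid p* = (Σwᵢpᵢ)/(Σwᵢ).
Σwᵢ = 709.
Σwᵢxᵢ = 2·2 + 50·3 + 7·2 + 400·6 + 250·5 = 3818.
Σwᵢyᵢ = 2·9 + 50·0 + 7·8 + 400·1 + 250·1 = 724.
x* = 3818/709 = 5.39, y* = 724/709 = 1.02.

(5.39, 1.02)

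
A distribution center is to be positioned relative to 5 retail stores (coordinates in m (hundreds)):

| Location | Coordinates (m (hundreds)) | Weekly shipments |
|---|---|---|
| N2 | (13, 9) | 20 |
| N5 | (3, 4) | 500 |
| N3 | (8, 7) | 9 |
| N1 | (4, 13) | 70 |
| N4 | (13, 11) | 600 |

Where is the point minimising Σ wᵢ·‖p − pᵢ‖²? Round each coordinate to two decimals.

(8.27, 8.13)

The minimiser of Σwᵢ‖p−pᵢ‖² is the weighted centroid p* = (Σwᵢpᵢ)/(Σwᵢ).
Σwᵢ = 1199.
Σwᵢxᵢ = 20·13 + 500·3 + 9·8 + 70·4 + 600·13 = 9912.
Σwᵢyᵢ = 20·9 + 500·4 + 9·7 + 70·13 + 600·11 = 9753.
x* = 9912/1199 = 8.27, y* = 9753/1199 = 8.13.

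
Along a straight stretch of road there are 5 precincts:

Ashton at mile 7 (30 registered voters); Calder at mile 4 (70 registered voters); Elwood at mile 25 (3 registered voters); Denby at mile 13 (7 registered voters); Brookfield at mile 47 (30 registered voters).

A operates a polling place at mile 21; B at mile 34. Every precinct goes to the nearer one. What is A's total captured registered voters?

110

The indifferent point is the midpoint (21+34)/2 = 27.5; precincts left of it (closer to A at 21) go to A, those right go to B.
  Calder at 4 (w=70) → A
  Ashton at 7 (w=30) → A
  Denby at 13 (w=7) → A
  Elwood at 25 (w=3) → A
  Brookfield at 47 (w=30) → B
A captures 110; B captures 30.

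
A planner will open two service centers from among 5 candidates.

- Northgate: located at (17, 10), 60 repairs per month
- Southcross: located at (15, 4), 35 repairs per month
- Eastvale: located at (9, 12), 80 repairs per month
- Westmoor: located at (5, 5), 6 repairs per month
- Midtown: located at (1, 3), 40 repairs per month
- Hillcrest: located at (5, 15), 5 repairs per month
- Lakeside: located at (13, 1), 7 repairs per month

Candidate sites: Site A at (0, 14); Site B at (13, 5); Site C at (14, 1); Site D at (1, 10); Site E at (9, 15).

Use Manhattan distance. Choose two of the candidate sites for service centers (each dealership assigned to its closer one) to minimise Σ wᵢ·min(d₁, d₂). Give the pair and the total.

{Site B, Site E}, total 1541

Evaluate every pair (each demand assigned to the nearer of the two):
  {Site B, Site E}: total = 1541
  {Site C, Site E}: total = 1805
  {Site B, Site D}: total = 1846
  {Site C, Site D}: total = 2046
  {Site D, Site E}: total = 2095
  {Site A, Site B}: total = 2111
  {Site B, Site C}: total = 2230
  {Site A, Site E}: total = 2325
  {Site A, Site C}: total = 2335
  {Site A, Site D}: total = 2971
Best pair: {Site B, Site E} with total 1541.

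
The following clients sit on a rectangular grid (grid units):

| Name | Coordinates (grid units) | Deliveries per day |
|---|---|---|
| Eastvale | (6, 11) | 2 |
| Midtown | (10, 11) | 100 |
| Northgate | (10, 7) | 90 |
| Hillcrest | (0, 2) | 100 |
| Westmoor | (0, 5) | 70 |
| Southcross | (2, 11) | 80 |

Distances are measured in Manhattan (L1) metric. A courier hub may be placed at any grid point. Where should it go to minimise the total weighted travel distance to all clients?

(2, 7)

Manhattan distance separates: Σwᵢ(|x−xᵢ|+|y−yᵢ|) = Σwᵢ|x−xᵢ| + Σwᵢ|y−yᵢ|, so x and y are optimised independently as 1-D weighted medians.
Total weight W = 442; half = 221.
x-coordinate, sorted with cumulative weight:
  x=0 (Hillcrest, w=100) cum 100
  x=0 (Westmoor, w=70) cum 170
  x=2 (Southcross, w=80) cum 250  ← median
  x=6 (Eastvale, w=2) cum 252
  x=10 (Midtown, w=100) cum 352
  x=10 (Northgate, w=90) cum 442
⇒ x* = 2
y-coordinate, sorted with cumulative weight:
  y=2 (Hillcrest, w=100) cum 100
  y=5 (Westmoor, w=70) cum 170
  y=7 (Northgate, w=90) cum 260  ← median
  y=11 (Eastvale, w=2) cum 262
  y=11 (Midtown, w=100) cum 362
  y=11 (Southcross, w=80) cum 442
⇒ y* = 7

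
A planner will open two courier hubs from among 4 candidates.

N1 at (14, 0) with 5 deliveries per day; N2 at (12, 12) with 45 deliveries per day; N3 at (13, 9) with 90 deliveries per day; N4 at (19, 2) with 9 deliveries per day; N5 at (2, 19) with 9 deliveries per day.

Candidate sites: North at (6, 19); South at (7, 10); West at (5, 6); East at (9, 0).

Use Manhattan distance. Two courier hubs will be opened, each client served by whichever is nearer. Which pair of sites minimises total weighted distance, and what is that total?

{South, East}, total 1204

Evaluate every pair (each demand assigned to the nearer of the two):
  {South, East}: total = 1204
  {North, South}: total = 1246
  {South, West}: total = 1308
  {North, West}: total = 1848
  {West, East}: total = 1852
  {North, East}: total = 1924
Best pair: {South, East} with total 1204.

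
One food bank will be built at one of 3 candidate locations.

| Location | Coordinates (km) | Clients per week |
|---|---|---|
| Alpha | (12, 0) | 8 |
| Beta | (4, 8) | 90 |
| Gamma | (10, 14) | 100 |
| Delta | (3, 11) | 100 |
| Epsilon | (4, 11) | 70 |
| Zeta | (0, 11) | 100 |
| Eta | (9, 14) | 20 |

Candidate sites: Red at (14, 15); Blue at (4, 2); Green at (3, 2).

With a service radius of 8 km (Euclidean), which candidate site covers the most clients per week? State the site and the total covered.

Coverage radius r = 8 km; a point is covered iff (Δx)²+(Δy)² ≤ 8² = 64.
  Red (14, 15): covers {Gamma, Eta} → 120
  Blue (4, 2): covers {Beta} → 90
  Green (3, 2): covers {Beta} → 90
Maximum coverage at Red: 120 clients per week.

Red, covering 120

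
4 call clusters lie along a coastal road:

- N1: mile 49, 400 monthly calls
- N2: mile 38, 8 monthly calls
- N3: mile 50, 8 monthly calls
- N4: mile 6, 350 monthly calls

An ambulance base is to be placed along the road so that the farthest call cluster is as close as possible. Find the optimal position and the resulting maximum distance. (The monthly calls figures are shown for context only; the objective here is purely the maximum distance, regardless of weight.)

The 1-center on a line is the midpoint of the two extreme points: leftmost at 6, rightmost at 50.
Optimal location = (6 + 50)/2 = 28; maximum distance = (50 − 6)/2 = 22.

location 28, max distance 22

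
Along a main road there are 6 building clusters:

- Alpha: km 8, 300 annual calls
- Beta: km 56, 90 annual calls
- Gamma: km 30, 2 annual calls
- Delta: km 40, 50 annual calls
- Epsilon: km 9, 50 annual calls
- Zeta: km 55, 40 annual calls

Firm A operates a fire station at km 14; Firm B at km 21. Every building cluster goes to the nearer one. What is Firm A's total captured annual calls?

350

The indifferent point is the midpoint (14+21)/2 = 17.5; building clusters left of it (closer to Firm A at 14) go to Firm A, those right go to Firm B.
  Alpha at 8 (w=300) → Firm A
  Epsilon at 9 (w=50) → Firm A
  Gamma at 30 (w=2) → Firm B
  Delta at 40 (w=50) → Firm B
  Zeta at 55 (w=40) → Firm B
  Beta at 56 (w=90) → Firm B
Firm A captures 350; Firm B captures 182.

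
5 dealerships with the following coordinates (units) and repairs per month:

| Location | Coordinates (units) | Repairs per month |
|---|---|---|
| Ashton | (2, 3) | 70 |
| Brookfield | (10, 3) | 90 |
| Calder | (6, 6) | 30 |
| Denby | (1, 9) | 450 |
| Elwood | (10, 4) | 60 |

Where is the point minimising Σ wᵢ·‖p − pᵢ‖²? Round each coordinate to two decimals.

(3.24, 7.07)

The minimiser of Σwᵢ‖p−pᵢ‖² is the weighted centroid p* = (Σwᵢpᵢ)/(Σwᵢ).
Σwᵢ = 700.
Σwᵢxᵢ = 70·2 + 90·10 + 30·6 + 450·1 + 60·10 = 2270.
Σwᵢyᵢ = 70·3 + 90·3 + 30·6 + 450·9 + 60·4 = 4950.
x* = 2270/700 = 3.24, y* = 4950/700 = 7.07.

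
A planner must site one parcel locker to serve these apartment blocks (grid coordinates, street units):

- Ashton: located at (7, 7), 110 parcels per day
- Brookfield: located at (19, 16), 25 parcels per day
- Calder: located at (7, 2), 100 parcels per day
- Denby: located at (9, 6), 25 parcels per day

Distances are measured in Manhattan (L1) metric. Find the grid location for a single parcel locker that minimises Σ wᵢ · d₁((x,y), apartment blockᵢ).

Manhattan distance separates: Σwᵢ(|x−xᵢ|+|y−yᵢ|) = Σwᵢ|x−xᵢ| + Σwᵢ|y−yᵢ|, so x and y are optimised independently as 1-D weighted medians.
Total weight W = 260; half = 130.
x-coordinate, sorted with cumulative weight:
  x=7 (Ashton, w=110) cum 110
  x=7 (Calder, w=100) cum 210  ← median
  x=9 (Denby, w=25) cum 235
  x=19 (Brookfield, w=25) cum 260
⇒ x* = 7
y-coordinate, sorted with cumulative weight:
  y=2 (Calder, w=100) cum 100
  y=6 (Denby, w=25) cum 125
  y=7 (Ashton, w=110) cum 235  ← median
  y=16 (Brookfield, w=25) cum 260
⇒ y* = 7

(7, 7)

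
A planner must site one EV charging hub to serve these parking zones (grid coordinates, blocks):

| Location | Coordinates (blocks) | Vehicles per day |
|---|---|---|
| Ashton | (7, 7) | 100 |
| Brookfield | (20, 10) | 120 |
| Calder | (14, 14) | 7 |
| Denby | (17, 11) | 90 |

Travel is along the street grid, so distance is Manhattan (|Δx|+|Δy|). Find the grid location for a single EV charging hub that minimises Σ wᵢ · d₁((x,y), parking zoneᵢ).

Manhattan distance separates: Σwᵢ(|x−xᵢ|+|y−yᵢ|) = Σwᵢ|x−xᵢ| + Σwᵢ|y−yᵢ|, so x and y are optimised independently as 1-D weighted medians.
Total weight W = 317; half = 158.5.
x-coordinate, sorted with cumulative weight:
  x=7 (Ashton, w=100) cum 100
  x=14 (Calder, w=7) cum 107
  x=17 (Denby, w=90) cum 197  ← median
  x=20 (Brookfield, w=120) cum 317
⇒ x* = 17
y-coordinate, sorted with cumulative weight:
  y=7 (Ashton, w=100) cum 100
  y=10 (Brookfield, w=120) cum 220  ← median
  y=11 (Denby, w=90) cum 310
  y=14 (Calder, w=7) cum 317
⇒ y* = 10

(17, 10)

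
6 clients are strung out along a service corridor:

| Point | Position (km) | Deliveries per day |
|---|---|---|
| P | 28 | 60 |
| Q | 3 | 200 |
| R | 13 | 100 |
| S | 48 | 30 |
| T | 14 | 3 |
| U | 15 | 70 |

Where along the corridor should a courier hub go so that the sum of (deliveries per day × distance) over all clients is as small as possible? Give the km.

For a sum of weighted absolute distances on a line, the optimum is the weighted median (not the mean). Total weight W = 463; half-weight = 231.5.
Sort by position and accumulate weight:
  km 3 (Q, w=200) → cum 200
  km 13 (R, w=100) → cum 300  ≥ 231.5 → median here
  km 14 (T, w=3) → cum 303
  km 15 (U, w=70) → cum 373
  km 28 (P, w=60) → cum 433
  km 48 (S, w=30) → cum 463
Optimal location: km 13.

x = 13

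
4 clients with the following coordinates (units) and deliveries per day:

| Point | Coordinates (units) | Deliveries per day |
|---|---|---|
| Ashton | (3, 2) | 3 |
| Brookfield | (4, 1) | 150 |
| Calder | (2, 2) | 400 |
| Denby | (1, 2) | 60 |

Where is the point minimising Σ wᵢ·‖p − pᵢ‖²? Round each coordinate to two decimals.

(2.40, 1.76)

The minimiser of Σwᵢ‖p−pᵢ‖² is the weighted centroid p* = (Σwᵢpᵢ)/(Σwᵢ).
Σwᵢ = 613.
Σwᵢxᵢ = 3·3 + 150·4 + 400·2 + 60·1 = 1469.
Σwᵢyᵢ = 3·2 + 150·1 + 400·2 + 60·2 = 1076.
x* = 1469/613 = 2.40, y* = 1076/613 = 1.76.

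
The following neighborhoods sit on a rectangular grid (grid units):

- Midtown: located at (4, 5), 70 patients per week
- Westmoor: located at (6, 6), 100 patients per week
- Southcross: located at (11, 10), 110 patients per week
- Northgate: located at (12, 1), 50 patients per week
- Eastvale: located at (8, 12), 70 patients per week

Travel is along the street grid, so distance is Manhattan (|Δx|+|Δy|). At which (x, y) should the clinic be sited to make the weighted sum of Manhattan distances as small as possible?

(8, 6)

Manhattan distance separates: Σwᵢ(|x−xᵢ|+|y−yᵢ|) = Σwᵢ|x−xᵢ| + Σwᵢ|y−yᵢ|, so x and y are optimised independently as 1-D weighted medians.
Total weight W = 400; half = 200.
x-coordinate, sorted with cumulative weight:
  x=4 (Midtown, w=70) cum 70
  x=6 (Westmoor, w=100) cum 170
  x=8 (Eastvale, w=70) cum 240  ← median
  x=11 (Southcross, w=110) cum 350
  x=12 (Northgate, w=50) cum 400
⇒ x* = 8
y-coordinate, sorted with cumulative weight:
  y=1 (Northgate, w=50) cum 50
  y=5 (Midtown, w=70) cum 120
  y=6 (Westmoor, w=100) cum 220  ← median
  y=10 (Southcross, w=110) cum 330
  y=12 (Eastvale, w=70) cum 400
⇒ y* = 6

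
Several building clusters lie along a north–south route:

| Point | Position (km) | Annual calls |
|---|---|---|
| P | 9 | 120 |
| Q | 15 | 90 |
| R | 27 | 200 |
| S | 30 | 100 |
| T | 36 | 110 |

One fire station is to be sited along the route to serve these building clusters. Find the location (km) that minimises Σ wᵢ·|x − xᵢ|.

x = 27

For a sum of weighted absolute distances on a line, the optimum is the weighted median (not the mean). Total weight W = 620; half-weight = 310.
Sort by position and accumulate weight:
  km 9 (P, w=120) → cum 120
  km 15 (Q, w=90) → cum 210
  km 27 (R, w=200) → cum 410  ≥ 310 → median here
  km 30 (S, w=100) → cum 510
  km 36 (T, w=110) → cum 620
Optimal location: km 27.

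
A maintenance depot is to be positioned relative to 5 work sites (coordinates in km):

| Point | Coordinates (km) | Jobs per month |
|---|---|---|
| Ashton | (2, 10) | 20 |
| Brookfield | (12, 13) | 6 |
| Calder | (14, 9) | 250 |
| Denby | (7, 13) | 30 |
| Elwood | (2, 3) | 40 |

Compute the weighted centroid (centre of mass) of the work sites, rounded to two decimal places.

The minimiser of Σwᵢ‖p−pᵢ‖² is the weighted centroid p* = (Σwᵢpᵢ)/(Σwᵢ).
Σwᵢ = 346.
Σwᵢxᵢ = 20·2 + 6·12 + 250·14 + 30·7 + 40·2 = 3902.
Σwᵢyᵢ = 20·10 + 6·13 + 250·9 + 30·13 + 40·3 = 3038.
x* = 3902/346 = 11.28, y* = 3038/346 = 8.78.

(11.28, 8.78)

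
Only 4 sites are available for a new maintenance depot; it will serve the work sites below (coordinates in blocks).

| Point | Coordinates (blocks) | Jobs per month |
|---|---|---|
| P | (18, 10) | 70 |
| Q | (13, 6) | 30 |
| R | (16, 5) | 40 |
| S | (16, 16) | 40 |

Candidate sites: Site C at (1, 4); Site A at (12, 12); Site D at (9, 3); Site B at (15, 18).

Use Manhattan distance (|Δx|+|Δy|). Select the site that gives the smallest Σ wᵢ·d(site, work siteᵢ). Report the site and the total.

Total weighted distance at each candidate:
  Site C (1, 4): total = 3750
  Site A (12, 12): total = 1530
  Site D (9, 3): total = 2490
  Site B (15, 18): total = 1870
Minimum is at Site A with total 1530 blocks.

Site A, total 1530 blocks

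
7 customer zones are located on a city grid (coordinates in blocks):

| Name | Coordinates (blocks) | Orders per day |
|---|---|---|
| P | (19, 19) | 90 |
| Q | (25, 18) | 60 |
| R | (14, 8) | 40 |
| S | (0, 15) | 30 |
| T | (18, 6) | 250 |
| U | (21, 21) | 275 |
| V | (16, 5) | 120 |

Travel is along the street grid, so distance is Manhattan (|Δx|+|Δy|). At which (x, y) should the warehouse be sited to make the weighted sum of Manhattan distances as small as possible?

Manhattan distance separates: Σwᵢ(|x−xᵢ|+|y−yᵢ|) = Σwᵢ|x−xᵢ| + Σwᵢ|y−yᵢ|, so x and y are optimised independently as 1-D weighted medians.
Total weight W = 865; half = 432.5.
x-coordinate, sorted with cumulative weight:
  x=0 (S, w=30) cum 30
  x=14 (R, w=40) cum 70
  x=16 (V, w=120) cum 190
  x=18 (T, w=250) cum 440  ← median
  x=19 (P, w=90) cum 530
  x=21 (U, w=275) cum 805
  x=25 (Q, w=60) cum 865
⇒ x* = 18
y-coordinate, sorted with cumulative weight:
  y=5 (V, w=120) cum 120
  y=6 (T, w=250) cum 370
  y=8 (R, w=40) cum 410
  y=15 (S, w=30) cum 440  ← median
  y=18 (Q, w=60) cum 500
  y=19 (P, w=90) cum 590
  y=21 (U, w=275) cum 865
⇒ y* = 15

(18, 15)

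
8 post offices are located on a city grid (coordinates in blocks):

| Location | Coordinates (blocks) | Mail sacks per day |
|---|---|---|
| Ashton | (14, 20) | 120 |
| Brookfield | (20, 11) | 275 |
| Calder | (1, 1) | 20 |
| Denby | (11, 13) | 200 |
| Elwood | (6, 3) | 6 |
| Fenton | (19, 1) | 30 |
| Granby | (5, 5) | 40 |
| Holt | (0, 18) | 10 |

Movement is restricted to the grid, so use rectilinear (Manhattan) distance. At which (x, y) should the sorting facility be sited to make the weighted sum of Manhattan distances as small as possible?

Manhattan distance separates: Σwᵢ(|x−xᵢ|+|y−yᵢ|) = Σwᵢ|x−xᵢ| + Σwᵢ|y−yᵢ|, so x and y are optimised independently as 1-D weighted medians.
Total weight W = 701; half = 350.5.
x-coordinate, sorted with cumulative weight:
  x=0 (Holt, w=10) cum 10
  x=1 (Calder, w=20) cum 30
  x=5 (Granby, w=40) cum 70
  x=6 (Elwood, w=6) cum 76
  x=11 (Denby, w=200) cum 276
  x=14 (Ashton, w=120) cum 396  ← median
  x=19 (Fenton, w=30) cum 426
  x=20 (Brookfield, w=275) cum 701
⇒ x* = 14
y-coordinate, sorted with cumulative weight:
  y=1 (Calder, w=20) cum 20
  y=1 (Fenton, w=30) cum 50
  y=3 (Elwood, w=6) cum 56
  y=5 (Granby, w=40) cum 96
  y=11 (Brookfield, w=275) cum 371  ← median
  y=13 (Denby, w=200) cum 571
  y=18 (Holt, w=10) cum 581
  y=20 (Ashton, w=120) cum 701
⇒ y* = 11

(14, 11)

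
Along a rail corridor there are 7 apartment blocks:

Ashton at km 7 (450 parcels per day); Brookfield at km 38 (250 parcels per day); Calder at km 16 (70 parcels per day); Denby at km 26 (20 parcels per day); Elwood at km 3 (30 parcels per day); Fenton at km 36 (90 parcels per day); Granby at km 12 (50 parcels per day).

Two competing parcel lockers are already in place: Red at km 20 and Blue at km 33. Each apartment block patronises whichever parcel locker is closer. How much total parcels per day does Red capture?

620

The indifferent point is the midpoint (20+33)/2 = 26.5; apartment blocks left of it (closer to Red at 20) go to Red, those right go to Blue.
  Elwood at 3 (w=30) → Red
  Ashton at 7 (w=450) → Red
  Granby at 12 (w=50) → Red
  Calder at 16 (w=70) → Red
  Denby at 26 (w=20) → Red
  Fenton at 36 (w=90) → Blue
  Brookfield at 38 (w=250) → Blue
Red captures 620; Blue captures 340.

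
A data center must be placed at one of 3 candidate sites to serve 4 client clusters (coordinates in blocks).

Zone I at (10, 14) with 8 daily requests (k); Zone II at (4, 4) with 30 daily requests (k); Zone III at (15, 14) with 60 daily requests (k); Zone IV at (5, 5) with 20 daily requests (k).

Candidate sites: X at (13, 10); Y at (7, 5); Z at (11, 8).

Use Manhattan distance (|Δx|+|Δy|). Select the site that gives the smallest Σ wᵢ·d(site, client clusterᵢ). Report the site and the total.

X, total 1126 blocks

Total weighted distance at each candidate:
  X (13, 10): total = 1126
  Y (7, 5): total = 1276
  Z (11, 8): total = 1166
Minimum is at X with total 1126 blocks.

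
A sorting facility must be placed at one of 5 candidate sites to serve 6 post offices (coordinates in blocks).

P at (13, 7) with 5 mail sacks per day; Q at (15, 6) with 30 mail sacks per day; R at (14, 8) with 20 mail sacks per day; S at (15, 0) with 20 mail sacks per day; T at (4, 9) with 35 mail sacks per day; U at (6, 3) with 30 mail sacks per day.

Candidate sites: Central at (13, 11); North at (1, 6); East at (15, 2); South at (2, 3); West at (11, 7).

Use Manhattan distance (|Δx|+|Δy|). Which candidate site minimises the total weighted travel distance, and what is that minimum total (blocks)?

Total weighted distance at each candidate:
  Central (13, 11): total = 1405
  North (1, 6): total = 1635
  East (15, 2): total = 1265
  South (2, 3): total = 1615
  West (11, 7): total = 1045
Minimum is at West with total 1045 blocks.

West, total 1045 blocks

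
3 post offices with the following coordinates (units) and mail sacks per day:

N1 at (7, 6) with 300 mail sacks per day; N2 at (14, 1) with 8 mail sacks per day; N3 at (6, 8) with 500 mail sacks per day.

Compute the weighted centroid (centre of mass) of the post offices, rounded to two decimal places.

The minimiser of Σwᵢ‖p−pᵢ‖² is the weighted centroid p* = (Σwᵢpᵢ)/(Σwᵢ).
Σwᵢ = 808.
Σwᵢxᵢ = 300·7 + 8·14 + 500·6 = 5212.
Σwᵢyᵢ = 300·6 + 8·1 + 500·8 = 5808.
x* = 5212/808 = 6.45, y* = 5808/808 = 7.19.

(6.45, 7.19)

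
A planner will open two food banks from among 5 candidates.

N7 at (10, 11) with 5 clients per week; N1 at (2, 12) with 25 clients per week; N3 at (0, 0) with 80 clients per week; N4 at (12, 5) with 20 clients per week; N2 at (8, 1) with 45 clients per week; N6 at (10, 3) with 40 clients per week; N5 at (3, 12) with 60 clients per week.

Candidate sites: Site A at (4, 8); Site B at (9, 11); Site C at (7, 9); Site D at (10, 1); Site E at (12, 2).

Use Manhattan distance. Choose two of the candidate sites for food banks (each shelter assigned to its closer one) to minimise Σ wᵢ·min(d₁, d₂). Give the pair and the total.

Evaluate every pair (each demand assigned to the nearer of the two):
  {Site A, Site D}: total = 1665
  {Site B, Site D}: total = 1795
  {Site C, Site D}: total = 1815
  {Site A, Site E}: total = 1860
  {Site B, Site E}: total = 2150
  {Site C, Site E}: total = 2170
  {Site A, Site C}: total = 2380
  {Site A, Site B}: total = 2450
  {Site D, Site E}: total = 2715
  {Site B, Site C}: total = 2850
Best pair: {Site A, Site D} with total 1665.

{Site A, Site D}, total 1665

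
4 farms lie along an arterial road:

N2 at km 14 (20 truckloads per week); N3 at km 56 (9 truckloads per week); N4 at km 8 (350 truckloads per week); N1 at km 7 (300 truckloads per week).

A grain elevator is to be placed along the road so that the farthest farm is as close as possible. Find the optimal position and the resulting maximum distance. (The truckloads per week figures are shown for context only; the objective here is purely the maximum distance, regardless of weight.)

The 1-center on a line is the midpoint of the two extreme points: leftmost at 7, rightmost at 56.
Optimal location = (7 + 56)/2 = 31.5; maximum distance = (56 − 7)/2 = 24.5.

location 31.5, max distance 24.5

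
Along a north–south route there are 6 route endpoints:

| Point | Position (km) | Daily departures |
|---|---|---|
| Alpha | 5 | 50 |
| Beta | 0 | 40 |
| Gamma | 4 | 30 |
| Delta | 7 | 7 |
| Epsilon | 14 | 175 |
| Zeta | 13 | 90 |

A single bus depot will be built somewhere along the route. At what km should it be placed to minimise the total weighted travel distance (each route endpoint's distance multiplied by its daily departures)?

x = 13

For a sum of weighted absolute distances on a line, the optimum is the weighted median (not the mean). Total weight W = 392; half-weight = 196.
Sort by position and accumulate weight:
  km 0 (Beta, w=40) → cum 40
  km 4 (Gamma, w=30) → cum 70
  km 5 (Alpha, w=50) → cum 120
  km 7 (Delta, w=7) → cum 127
  km 13 (Zeta, w=90) → cum 217  ≥ 196 → median here
  km 14 (Epsilon, w=175) → cum 392
Optimal location: km 13.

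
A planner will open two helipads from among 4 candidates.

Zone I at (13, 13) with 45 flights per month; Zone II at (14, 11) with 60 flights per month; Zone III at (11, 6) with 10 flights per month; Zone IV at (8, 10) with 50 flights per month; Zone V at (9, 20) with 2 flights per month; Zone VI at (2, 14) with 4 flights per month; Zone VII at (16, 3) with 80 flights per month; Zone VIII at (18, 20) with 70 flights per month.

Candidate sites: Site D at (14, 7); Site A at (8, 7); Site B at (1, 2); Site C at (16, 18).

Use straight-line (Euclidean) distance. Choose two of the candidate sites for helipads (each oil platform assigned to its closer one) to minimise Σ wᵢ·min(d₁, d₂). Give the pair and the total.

{Site D, Site C}, total 1495.3

Evaluate every pair (each demand assigned to the nearer of the two):
  {Site D, Site C}: total = 1495.3
  {Site A, Site C}: total = 1841.7
  {Site D, Site A}: total = 2068.2
  {Site D, Site B}: total = 2266.7
  {Site B, Site C}: total = 2799.1
  {Site A, Site B}: total = 2892.3
Best pair: {Site D, Site C} with total 1495.3.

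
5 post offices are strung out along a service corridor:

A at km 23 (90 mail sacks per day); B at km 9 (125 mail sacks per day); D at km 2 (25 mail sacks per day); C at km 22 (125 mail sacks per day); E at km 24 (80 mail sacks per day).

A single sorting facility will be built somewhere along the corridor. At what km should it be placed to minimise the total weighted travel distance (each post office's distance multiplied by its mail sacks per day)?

For a sum of weighted absolute distances on a line, the optimum is the weighted median (not the mean). Total weight W = 445; half-weight = 222.5.
Sort by position and accumulate weight:
  km 2 (D, w=25) → cum 25
  km 9 (B, w=125) → cum 150
  km 22 (C, w=125) → cum 275  ≥ 222.5 → median here
  km 23 (A, w=90) → cum 365
  km 24 (E, w=80) → cum 445
Optimal location: km 22.

x = 22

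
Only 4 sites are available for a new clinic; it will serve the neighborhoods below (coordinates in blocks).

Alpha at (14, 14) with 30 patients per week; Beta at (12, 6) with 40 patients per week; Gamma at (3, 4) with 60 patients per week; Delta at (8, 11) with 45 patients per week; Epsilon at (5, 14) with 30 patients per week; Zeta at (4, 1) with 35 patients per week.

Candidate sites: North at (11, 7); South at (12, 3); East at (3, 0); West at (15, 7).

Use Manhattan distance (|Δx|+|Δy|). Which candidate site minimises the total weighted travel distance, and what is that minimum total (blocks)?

North, total 2200 blocks

Total weighted distance at each candidate:
  North (11, 7): total = 2200
  South (12, 3): total = 2540
  East (3, 0): total = 2860
  West (15, 7): total = 2900
Minimum is at North with total 2200 blocks.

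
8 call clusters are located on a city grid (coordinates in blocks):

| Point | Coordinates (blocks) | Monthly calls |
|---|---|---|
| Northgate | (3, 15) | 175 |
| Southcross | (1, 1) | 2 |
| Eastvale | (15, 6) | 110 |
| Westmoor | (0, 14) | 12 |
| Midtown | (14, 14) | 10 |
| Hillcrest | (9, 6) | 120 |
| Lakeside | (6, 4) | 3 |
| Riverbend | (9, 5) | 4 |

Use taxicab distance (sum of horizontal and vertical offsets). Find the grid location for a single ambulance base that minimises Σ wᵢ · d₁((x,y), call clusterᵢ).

Manhattan distance separates: Σwᵢ(|x−xᵢ|+|y−yᵢ|) = Σwᵢ|x−xᵢ| + Σwᵢ|y−yᵢ|, so x and y are optimised independently as 1-D weighted medians.
Total weight W = 436; half = 218.
x-coordinate, sorted with cumulative weight:
  x=0 (Westmoor, w=12) cum 12
  x=1 (Southcross, w=2) cum 14
  x=3 (Northgate, w=175) cum 189
  x=6 (Lakeside, w=3) cum 192
  x=9 (Hillcrest, w=120) cum 312  ← median
  x=9 (Riverbend, w=4) cum 316
  x=14 (Midtown, w=10) cum 326
  x=15 (Eastvale, w=110) cum 436
⇒ x* = 9
y-coordinate, sorted with cumulative weight:
  y=1 (Southcross, w=2) cum 2
  y=4 (Lakeside, w=3) cum 5
  y=5 (Riverbend, w=4) cum 9
  y=6 (Eastvale, w=110) cum 119
  y=6 (Hillcrest, w=120) cum 239  ← median
  y=14 (Westmoor, w=12) cum 251
  y=14 (Midtown, w=10) cum 261
  y=15 (Northgate, w=175) cum 436
⇒ y* = 6

(9, 6)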